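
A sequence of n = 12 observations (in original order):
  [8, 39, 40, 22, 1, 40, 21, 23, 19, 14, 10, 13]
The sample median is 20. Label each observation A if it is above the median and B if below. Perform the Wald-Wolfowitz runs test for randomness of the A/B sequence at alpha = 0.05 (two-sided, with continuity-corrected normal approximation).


Step 1: Compute median = 20; label A = above, B = below.
Labels in order: BAAABAAABBBB  (n_A = 6, n_B = 6)
Step 2: Count runs R = 5.
Step 3: Under H0 (random ordering), E[R] = 2*n_A*n_B/(n_A+n_B) + 1 = 2*6*6/12 + 1 = 7.0000.
        Var[R] = 2*n_A*n_B*(2*n_A*n_B - n_A - n_B) / ((n_A+n_B)^2 * (n_A+n_B-1)) = 4320/1584 = 2.7273.
        SD[R] = 1.6514.
Step 4: Continuity-corrected z = (R + 0.5 - E[R]) / SD[R] = (5 + 0.5 - 7.0000) / 1.6514 = -0.9083.
Step 5: Two-sided p-value via normal approximation = 2*(1 - Phi(|z|)) = 0.363722.
Step 6: alpha = 0.05. fail to reject H0.

R = 5, z = -0.9083, p = 0.363722, fail to reject H0.


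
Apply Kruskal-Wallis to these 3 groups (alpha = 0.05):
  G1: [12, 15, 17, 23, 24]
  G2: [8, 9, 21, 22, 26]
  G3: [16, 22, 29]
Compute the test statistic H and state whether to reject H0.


Step 1: Combine all N = 13 observations and assign midranks.
sorted (value, group, rank): (8,G2,1), (9,G2,2), (12,G1,3), (15,G1,4), (16,G3,5), (17,G1,6), (21,G2,7), (22,G2,8.5), (22,G3,8.5), (23,G1,10), (24,G1,11), (26,G2,12), (29,G3,13)
Step 2: Sum ranks within each group.
R_1 = 34 (n_1 = 5)
R_2 = 30.5 (n_2 = 5)
R_3 = 26.5 (n_3 = 3)
Step 3: H = 12/(N(N+1)) * sum(R_i^2/n_i) - 3(N+1)
     = 12/(13*14) * (34^2/5 + 30.5^2/5 + 26.5^2/3) - 3*14
     = 0.065934 * 651.333 - 42
     = 0.945055.
Step 4: Ties present; correction factor C = 1 - 6/(13^3 - 13) = 0.997253. Corrected H = 0.945055 / 0.997253 = 0.947658.
Step 5: Under H0, H ~ chi^2(2); p-value = 0.622614.
Step 6: alpha = 0.05. fail to reject H0.

H = 0.9477, df = 2, p = 0.622614, fail to reject H0.


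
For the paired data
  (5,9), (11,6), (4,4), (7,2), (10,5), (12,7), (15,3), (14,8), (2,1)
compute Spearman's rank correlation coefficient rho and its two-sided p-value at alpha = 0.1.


Step 1: Rank x and y separately (midranks; no ties here).
rank(x): 5->3, 11->6, 4->2, 7->4, 10->5, 12->7, 15->9, 14->8, 2->1
rank(y): 9->9, 6->6, 4->4, 2->2, 5->5, 7->7, 3->3, 8->8, 1->1
Step 2: d_i = R_x(i) - R_y(i); compute d_i^2.
  (3-9)^2=36, (6-6)^2=0, (2-4)^2=4, (4-2)^2=4, (5-5)^2=0, (7-7)^2=0, (9-3)^2=36, (8-8)^2=0, (1-1)^2=0
sum(d^2) = 80.
Step 3: rho = 1 - 6*80 / (9*(9^2 - 1)) = 1 - 480/720 = 0.333333.
Step 4: Under H0, t = rho * sqrt((n-2)/(1-rho^2)) = 0.9354 ~ t(7).
Step 5: Two-sided p-value from the t-distribution with 7 df = 0.380713.
Step 6: alpha = 0.1. fail to reject H0.

rho = 0.3333, p = 0.380713, fail to reject H0 at alpha = 0.1.


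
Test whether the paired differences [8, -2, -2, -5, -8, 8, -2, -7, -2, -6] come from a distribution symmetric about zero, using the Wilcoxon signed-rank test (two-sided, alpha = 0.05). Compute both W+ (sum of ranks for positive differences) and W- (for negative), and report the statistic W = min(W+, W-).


Step 1: Drop any zero differences (none here) and take |d_i|.
|d| = [8, 2, 2, 5, 8, 8, 2, 7, 2, 6]
Step 2: Midrank |d_i| (ties get averaged ranks).
ranks: |8|->9, |2|->2.5, |2|->2.5, |5|->5, |8|->9, |8|->9, |2|->2.5, |7|->7, |2|->2.5, |6|->6
Step 3: Attach original signs; sum ranks with positive sign and with negative sign.
W+ = 9 + 9 = 18
W- = 2.5 + 2.5 + 5 + 9 + 2.5 + 7 + 2.5 + 6 = 37
(Check: W+ + W- = 55 should equal n(n+1)/2 = 55.)
Step 4: Test statistic W = min(W+, W-) = 18.
Step 5: Ties in |d|, so use the tie-corrected normal approximation.
        E[W] = n(n+1)/4 = 10*11/4 = 27.5.
        Tie groups: |d|=2 (t=4), |d|=8 (t=3); sum(t^3 - t) = 84.
        Var[W] = n(n+1)(2n+1)/24 - sum(t^3-t)/48 = 2310/24 - 84/48 = 94.5.
        z = (W - E[W]) / sqrt(Var[W]) = (18 - 27.5) / 9.7211 = -0.9773.
        Two-sided p = 2*Phi(z) = 0.328443.
Step 6: alpha = 0.05. fail to reject H0.

W+ = 18, W- = 37, W = min = 18, p = 0.328443, fail to reject H0.


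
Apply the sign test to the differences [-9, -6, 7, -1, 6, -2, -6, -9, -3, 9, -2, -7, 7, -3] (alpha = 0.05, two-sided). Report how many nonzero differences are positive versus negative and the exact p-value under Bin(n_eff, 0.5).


Step 1: Discard zero differences. Original n = 14; n_eff = number of nonzero differences = 14.
Nonzero differences (with sign): -9, -6, +7, -1, +6, -2, -6, -9, -3, +9, -2, -7, +7, -3
Step 2: Count signs: positive = 4, negative = 10.
Step 3: Under H0: P(positive) = 0.5, so the number of positives S ~ Bin(14, 0.5).
Step 4: Two-sided exact p-value = sum of Bin(14,0.5) probabilities at or below the observed probability = 0.179565.
Step 5: alpha = 0.05. fail to reject H0.

n_eff = 14, pos = 4, neg = 10, p = 0.179565, fail to reject H0.


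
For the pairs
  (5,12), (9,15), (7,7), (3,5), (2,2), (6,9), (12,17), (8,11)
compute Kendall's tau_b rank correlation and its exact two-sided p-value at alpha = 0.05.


Step 1: Enumerate the 28 unordered pairs (i,j) with i<j and classify each by sign(x_j-x_i) * sign(y_j-y_i).
  (1,2):dx=+4,dy=+3->C; (1,3):dx=+2,dy=-5->D; (1,4):dx=-2,dy=-7->C; (1,5):dx=-3,dy=-10->C
  (1,6):dx=+1,dy=-3->D; (1,7):dx=+7,dy=+5->C; (1,8):dx=+3,dy=-1->D; (2,3):dx=-2,dy=-8->C
  (2,4):dx=-6,dy=-10->C; (2,5):dx=-7,dy=-13->C; (2,6):dx=-3,dy=-6->C; (2,7):dx=+3,dy=+2->C
  (2,8):dx=-1,dy=-4->C; (3,4):dx=-4,dy=-2->C; (3,5):dx=-5,dy=-5->C; (3,6):dx=-1,dy=+2->D
  (3,7):dx=+5,dy=+10->C; (3,8):dx=+1,dy=+4->C; (4,5):dx=-1,dy=-3->C; (4,6):dx=+3,dy=+4->C
  (4,7):dx=+9,dy=+12->C; (4,8):dx=+5,dy=+6->C; (5,6):dx=+4,dy=+7->C; (5,7):dx=+10,dy=+15->C
  (5,8):dx=+6,dy=+9->C; (6,7):dx=+6,dy=+8->C; (6,8):dx=+2,dy=+2->C; (7,8):dx=-4,dy=-6->C
Step 2: C = 24, D = 4, total pairs = 28.
Step 3: tau = (C - D)/(n(n-1)/2) = (24 - 4)/28 = 0.714286.
Step 4: Exact two-sided p-value (enumerate n! = 40320 permutations of y under H0): p = 0.014137.
Step 5: alpha = 0.05. reject H0.

tau_b = 0.7143 (C=24, D=4), p = 0.014137, reject H0.


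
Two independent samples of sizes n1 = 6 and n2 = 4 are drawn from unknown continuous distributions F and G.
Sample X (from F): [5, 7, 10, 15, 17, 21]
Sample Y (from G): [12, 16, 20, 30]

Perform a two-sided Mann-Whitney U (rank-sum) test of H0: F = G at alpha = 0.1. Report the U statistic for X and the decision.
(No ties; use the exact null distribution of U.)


Step 1: Combine and sort all 10 observations; assign midranks.
sorted (value, group): (5,X), (7,X), (10,X), (12,Y), (15,X), (16,Y), (17,X), (20,Y), (21,X), (30,Y)
ranks: 5->1, 7->2, 10->3, 12->4, 15->5, 16->6, 17->7, 20->8, 21->9, 30->10
Step 2: Rank sum for X: R1 = 1 + 2 + 3 + 5 + 7 + 9 = 27.
Step 3: U_X = R1 - n1(n1+1)/2 = 27 - 6*7/2 = 27 - 21 = 6.
       U_Y = n1*n2 - U_X = 24 - 6 = 18.
Step 4: No ties, so the exact null distribution of U (based on enumerating the C(10,6) = 210 equally likely rank assignments) gives the two-sided p-value.
Step 5: p-value = 0.257143; compare to alpha = 0.1. fail to reject H0.

U_X = 6, p = 0.257143, fail to reject H0 at alpha = 0.1.


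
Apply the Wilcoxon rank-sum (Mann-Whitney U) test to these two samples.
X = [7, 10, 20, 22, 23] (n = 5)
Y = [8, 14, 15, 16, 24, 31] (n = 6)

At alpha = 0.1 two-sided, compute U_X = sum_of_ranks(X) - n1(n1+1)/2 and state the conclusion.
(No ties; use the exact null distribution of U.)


Step 1: Combine and sort all 11 observations; assign midranks.
sorted (value, group): (7,X), (8,Y), (10,X), (14,Y), (15,Y), (16,Y), (20,X), (22,X), (23,X), (24,Y), (31,Y)
ranks: 7->1, 8->2, 10->3, 14->4, 15->5, 16->6, 20->7, 22->8, 23->9, 24->10, 31->11
Step 2: Rank sum for X: R1 = 1 + 3 + 7 + 8 + 9 = 28.
Step 3: U_X = R1 - n1(n1+1)/2 = 28 - 5*6/2 = 28 - 15 = 13.
       U_Y = n1*n2 - U_X = 30 - 13 = 17.
Step 4: No ties, so the exact null distribution of U (based on enumerating the C(11,5) = 462 equally likely rank assignments) gives the two-sided p-value.
Step 5: p-value = 0.792208; compare to alpha = 0.1. fail to reject H0.

U_X = 13, p = 0.792208, fail to reject H0 at alpha = 0.1.


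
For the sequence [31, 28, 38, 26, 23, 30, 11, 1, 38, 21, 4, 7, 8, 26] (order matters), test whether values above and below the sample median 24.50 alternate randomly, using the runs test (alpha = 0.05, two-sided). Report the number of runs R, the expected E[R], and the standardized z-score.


Step 1: Compute median = 24.50; label A = above, B = below.
Labels in order: AAAABABBABBBBA  (n_A = 7, n_B = 7)
Step 2: Count runs R = 7.
Step 3: Under H0 (random ordering), E[R] = 2*n_A*n_B/(n_A+n_B) + 1 = 2*7*7/14 + 1 = 8.0000.
        Var[R] = 2*n_A*n_B*(2*n_A*n_B - n_A - n_B) / ((n_A+n_B)^2 * (n_A+n_B-1)) = 8232/2548 = 3.2308.
        SD[R] = 1.7974.
Step 4: Continuity-corrected z = (R + 0.5 - E[R]) / SD[R] = (7 + 0.5 - 8.0000) / 1.7974 = -0.2782.
Step 5: Two-sided p-value via normal approximation = 2*(1 - Phi(|z|)) = 0.780879.
Step 6: alpha = 0.05. fail to reject H0.

R = 7, z = -0.2782, p = 0.780879, fail to reject H0.


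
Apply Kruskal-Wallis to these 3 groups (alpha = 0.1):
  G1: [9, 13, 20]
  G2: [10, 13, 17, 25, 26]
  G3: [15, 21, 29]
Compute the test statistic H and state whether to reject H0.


Step 1: Combine all N = 11 observations and assign midranks.
sorted (value, group, rank): (9,G1,1), (10,G2,2), (13,G1,3.5), (13,G2,3.5), (15,G3,5), (17,G2,6), (20,G1,7), (21,G3,8), (25,G2,9), (26,G2,10), (29,G3,11)
Step 2: Sum ranks within each group.
R_1 = 11.5 (n_1 = 3)
R_2 = 30.5 (n_2 = 5)
R_3 = 24 (n_3 = 3)
Step 3: H = 12/(N(N+1)) * sum(R_i^2/n_i) - 3(N+1)
     = 12/(11*12) * (11.5^2/3 + 30.5^2/5 + 24^2/3) - 3*12
     = 0.090909 * 422.133 - 36
     = 2.375758.
Step 4: Ties present; correction factor C = 1 - 6/(11^3 - 11) = 0.995455. Corrected H = 2.375758 / 0.995455 = 2.386606.
Step 5: Under H0, H ~ chi^2(2); p-value = 0.303218.
Step 6: alpha = 0.1. fail to reject H0.

H = 2.3866, df = 2, p = 0.303218, fail to reject H0.


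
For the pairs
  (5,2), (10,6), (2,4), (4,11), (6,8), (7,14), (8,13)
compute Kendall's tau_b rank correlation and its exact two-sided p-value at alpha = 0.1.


Step 1: Enumerate the 21 unordered pairs (i,j) with i<j and classify each by sign(x_j-x_i) * sign(y_j-y_i).
  (1,2):dx=+5,dy=+4->C; (1,3):dx=-3,dy=+2->D; (1,4):dx=-1,dy=+9->D; (1,5):dx=+1,dy=+6->C
  (1,6):dx=+2,dy=+12->C; (1,7):dx=+3,dy=+11->C; (2,3):dx=-8,dy=-2->C; (2,4):dx=-6,dy=+5->D
  (2,5):dx=-4,dy=+2->D; (2,6):dx=-3,dy=+8->D; (2,7):dx=-2,dy=+7->D; (3,4):dx=+2,dy=+7->C
  (3,5):dx=+4,dy=+4->C; (3,6):dx=+5,dy=+10->C; (3,7):dx=+6,dy=+9->C; (4,5):dx=+2,dy=-3->D
  (4,6):dx=+3,dy=+3->C; (4,7):dx=+4,dy=+2->C; (5,6):dx=+1,dy=+6->C; (5,7):dx=+2,dy=+5->C
  (6,7):dx=+1,dy=-1->D
Step 2: C = 13, D = 8, total pairs = 21.
Step 3: tau = (C - D)/(n(n-1)/2) = (13 - 8)/21 = 0.238095.
Step 4: Exact two-sided p-value (enumerate n! = 5040 permutations of y under H0): p = 0.561905.
Step 5: alpha = 0.1. fail to reject H0.

tau_b = 0.2381 (C=13, D=8), p = 0.561905, fail to reject H0.


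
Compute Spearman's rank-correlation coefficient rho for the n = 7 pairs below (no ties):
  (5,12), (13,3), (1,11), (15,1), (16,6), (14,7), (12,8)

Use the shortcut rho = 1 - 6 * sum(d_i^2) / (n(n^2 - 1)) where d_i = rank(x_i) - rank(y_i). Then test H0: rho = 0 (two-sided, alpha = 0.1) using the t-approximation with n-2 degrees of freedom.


Step 1: Rank x and y separately (midranks; no ties here).
rank(x): 5->2, 13->4, 1->1, 15->6, 16->7, 14->5, 12->3
rank(y): 12->7, 3->2, 11->6, 1->1, 6->3, 7->4, 8->5
Step 2: d_i = R_x(i) - R_y(i); compute d_i^2.
  (2-7)^2=25, (4-2)^2=4, (1-6)^2=25, (6-1)^2=25, (7-3)^2=16, (5-4)^2=1, (3-5)^2=4
sum(d^2) = 100.
Step 3: rho = 1 - 6*100 / (7*(7^2 - 1)) = 1 - 600/336 = -0.785714.
Step 4: Under H0, t = rho * sqrt((n-2)/(1-rho^2)) = -2.8402 ~ t(5).
Step 5: Two-sided p-value from the t-distribution with 5 df = 0.036238.
Step 6: alpha = 0.1. reject H0.

rho = -0.7857, p = 0.036238, reject H0 at alpha = 0.1.


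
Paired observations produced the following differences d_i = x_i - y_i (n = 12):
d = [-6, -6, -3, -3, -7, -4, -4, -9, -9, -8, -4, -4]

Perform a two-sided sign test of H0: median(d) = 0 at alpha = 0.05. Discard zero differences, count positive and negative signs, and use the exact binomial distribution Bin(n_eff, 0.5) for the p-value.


Step 1: Discard zero differences. Original n = 12; n_eff = number of nonzero differences = 12.
Nonzero differences (with sign): -6, -6, -3, -3, -7, -4, -4, -9, -9, -8, -4, -4
Step 2: Count signs: positive = 0, negative = 12.
Step 3: Under H0: P(positive) = 0.5, so the number of positives S ~ Bin(12, 0.5).
Step 4: Two-sided exact p-value = sum of Bin(12,0.5) probabilities at or below the observed probability = 0.000488.
Step 5: alpha = 0.05. reject H0.

n_eff = 12, pos = 0, neg = 12, p = 0.000488, reject H0.


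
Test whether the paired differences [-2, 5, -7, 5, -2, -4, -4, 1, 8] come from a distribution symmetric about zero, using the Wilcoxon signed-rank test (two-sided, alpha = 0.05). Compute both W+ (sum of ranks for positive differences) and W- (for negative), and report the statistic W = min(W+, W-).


Step 1: Drop any zero differences (none here) and take |d_i|.
|d| = [2, 5, 7, 5, 2, 4, 4, 1, 8]
Step 2: Midrank |d_i| (ties get averaged ranks).
ranks: |2|->2.5, |5|->6.5, |7|->8, |5|->6.5, |2|->2.5, |4|->4.5, |4|->4.5, |1|->1, |8|->9
Step 3: Attach original signs; sum ranks with positive sign and with negative sign.
W+ = 6.5 + 6.5 + 1 + 9 = 23
W- = 2.5 + 8 + 2.5 + 4.5 + 4.5 = 22
(Check: W+ + W- = 45 should equal n(n+1)/2 = 45.)
Step 4: Test statistic W = min(W+, W-) = 22.
Step 5: Ties in |d|, so use the tie-corrected normal approximation.
        E[W] = n(n+1)/4 = 9*10/4 = 22.5.
        Tie groups: |d|=2 (t=2), |d|=4 (t=2), |d|=5 (t=2); sum(t^3 - t) = 18.
        Var[W] = n(n+1)(2n+1)/24 - sum(t^3-t)/48 = 1710/24 - 18/48 = 70.875.
        z = (W - E[W]) / sqrt(Var[W]) = (22 - 22.5) / 8.4187 = -0.0594.
        Two-sided p = 2*Phi(z) = 0.952640.
Step 6: alpha = 0.05. fail to reject H0.

W+ = 23, W- = 22, W = min = 22, p = 0.952640, fail to reject H0.


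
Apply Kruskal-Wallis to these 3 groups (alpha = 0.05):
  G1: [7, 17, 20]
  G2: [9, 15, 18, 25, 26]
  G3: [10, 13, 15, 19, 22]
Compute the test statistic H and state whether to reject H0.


Step 1: Combine all N = 13 observations and assign midranks.
sorted (value, group, rank): (7,G1,1), (9,G2,2), (10,G3,3), (13,G3,4), (15,G2,5.5), (15,G3,5.5), (17,G1,7), (18,G2,8), (19,G3,9), (20,G1,10), (22,G3,11), (25,G2,12), (26,G2,13)
Step 2: Sum ranks within each group.
R_1 = 18 (n_1 = 3)
R_2 = 40.5 (n_2 = 5)
R_3 = 32.5 (n_3 = 5)
Step 3: H = 12/(N(N+1)) * sum(R_i^2/n_i) - 3(N+1)
     = 12/(13*14) * (18^2/3 + 40.5^2/5 + 32.5^2/5) - 3*14
     = 0.065934 * 647.3 - 42
     = 0.679121.
Step 4: Ties present; correction factor C = 1 - 6/(13^3 - 13) = 0.997253. Corrected H = 0.679121 / 0.997253 = 0.680992.
Step 5: Under H0, H ~ chi^2(2); p-value = 0.711417.
Step 6: alpha = 0.05. fail to reject H0.

H = 0.6810, df = 2, p = 0.711417, fail to reject H0.


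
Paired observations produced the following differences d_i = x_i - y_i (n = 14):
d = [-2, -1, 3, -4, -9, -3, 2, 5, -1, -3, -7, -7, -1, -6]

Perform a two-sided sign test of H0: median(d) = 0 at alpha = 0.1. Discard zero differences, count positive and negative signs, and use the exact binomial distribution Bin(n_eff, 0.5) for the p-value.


Step 1: Discard zero differences. Original n = 14; n_eff = number of nonzero differences = 14.
Nonzero differences (with sign): -2, -1, +3, -4, -9, -3, +2, +5, -1, -3, -7, -7, -1, -6
Step 2: Count signs: positive = 3, negative = 11.
Step 3: Under H0: P(positive) = 0.5, so the number of positives S ~ Bin(14, 0.5).
Step 4: Two-sided exact p-value = sum of Bin(14,0.5) probabilities at or below the observed probability = 0.057373.
Step 5: alpha = 0.1. reject H0.

n_eff = 14, pos = 3, neg = 11, p = 0.057373, reject H0.


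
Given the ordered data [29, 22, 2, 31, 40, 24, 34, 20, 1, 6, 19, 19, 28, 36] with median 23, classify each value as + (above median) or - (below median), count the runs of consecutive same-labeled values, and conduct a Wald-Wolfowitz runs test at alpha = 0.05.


Step 1: Compute median = 23; label A = above, B = below.
Labels in order: ABBAAAABBBBBAA  (n_A = 7, n_B = 7)
Step 2: Count runs R = 5.
Step 3: Under H0 (random ordering), E[R] = 2*n_A*n_B/(n_A+n_B) + 1 = 2*7*7/14 + 1 = 8.0000.
        Var[R] = 2*n_A*n_B*(2*n_A*n_B - n_A - n_B) / ((n_A+n_B)^2 * (n_A+n_B-1)) = 8232/2548 = 3.2308.
        SD[R] = 1.7974.
Step 4: Continuity-corrected z = (R + 0.5 - E[R]) / SD[R] = (5 + 0.5 - 8.0000) / 1.7974 = -1.3909.
Step 5: Two-sided p-value via normal approximation = 2*(1 - Phi(|z|)) = 0.164264.
Step 6: alpha = 0.05. fail to reject H0.

R = 5, z = -1.3909, p = 0.164264, fail to reject H0.


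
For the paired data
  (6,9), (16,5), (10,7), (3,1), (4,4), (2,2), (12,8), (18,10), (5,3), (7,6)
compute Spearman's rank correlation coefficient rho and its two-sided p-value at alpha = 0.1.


Step 1: Rank x and y separately (midranks; no ties here).
rank(x): 6->5, 16->9, 10->7, 3->2, 4->3, 2->1, 12->8, 18->10, 5->4, 7->6
rank(y): 9->9, 5->5, 7->7, 1->1, 4->4, 2->2, 8->8, 10->10, 3->3, 6->6
Step 2: d_i = R_x(i) - R_y(i); compute d_i^2.
  (5-9)^2=16, (9-5)^2=16, (7-7)^2=0, (2-1)^2=1, (3-4)^2=1, (1-2)^2=1, (8-8)^2=0, (10-10)^2=0, (4-3)^2=1, (6-6)^2=0
sum(d^2) = 36.
Step 3: rho = 1 - 6*36 / (10*(10^2 - 1)) = 1 - 216/990 = 0.781818.
Step 4: Under H0, t = rho * sqrt((n-2)/(1-rho^2)) = 3.5466 ~ t(8).
Step 5: Two-sided p-value from the t-distribution with 8 df = 0.007547.
Step 6: alpha = 0.1. reject H0.

rho = 0.7818, p = 0.007547, reject H0 at alpha = 0.1.


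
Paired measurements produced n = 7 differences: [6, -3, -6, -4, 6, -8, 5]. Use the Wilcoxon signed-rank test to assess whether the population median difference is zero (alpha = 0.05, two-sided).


Step 1: Drop any zero differences (none here) and take |d_i|.
|d| = [6, 3, 6, 4, 6, 8, 5]
Step 2: Midrank |d_i| (ties get averaged ranks).
ranks: |6|->5, |3|->1, |6|->5, |4|->2, |6|->5, |8|->7, |5|->3
Step 3: Attach original signs; sum ranks with positive sign and with negative sign.
W+ = 5 + 5 + 3 = 13
W- = 1 + 5 + 2 + 7 = 15
(Check: W+ + W- = 28 should equal n(n+1)/2 = 28.)
Step 4: Test statistic W = min(W+, W-) = 13.
Step 5: Ties in |d|, so use the tie-corrected normal approximation.
        E[W] = n(n+1)/4 = 7*8/4 = 14.
        Tie groups: |d|=6 (t=3); sum(t^3 - t) = 24.
        Var[W] = n(n+1)(2n+1)/24 - sum(t^3-t)/48 = 840/24 - 24/48 = 34.5.
        z = (W - E[W]) / sqrt(Var[W]) = (13 - 14) / 5.8737 = -0.1703.
        Two-sided p = 2*Phi(z) = 0.864813.
Step 6: alpha = 0.05. fail to reject H0.

W+ = 13, W- = 15, W = min = 13, p = 0.864813, fail to reject H0.


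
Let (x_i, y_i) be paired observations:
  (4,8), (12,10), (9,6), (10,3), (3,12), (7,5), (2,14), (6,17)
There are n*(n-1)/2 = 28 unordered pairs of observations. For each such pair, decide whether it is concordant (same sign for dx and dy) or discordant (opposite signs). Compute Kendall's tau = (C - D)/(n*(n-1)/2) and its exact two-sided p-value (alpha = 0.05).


Step 1: Enumerate the 28 unordered pairs (i,j) with i<j and classify each by sign(x_j-x_i) * sign(y_j-y_i).
  (1,2):dx=+8,dy=+2->C; (1,3):dx=+5,dy=-2->D; (1,4):dx=+6,dy=-5->D; (1,5):dx=-1,dy=+4->D
  (1,6):dx=+3,dy=-3->D; (1,7):dx=-2,dy=+6->D; (1,8):dx=+2,dy=+9->C; (2,3):dx=-3,dy=-4->C
  (2,4):dx=-2,dy=-7->C; (2,5):dx=-9,dy=+2->D; (2,6):dx=-5,dy=-5->C; (2,7):dx=-10,dy=+4->D
  (2,8):dx=-6,dy=+7->D; (3,4):dx=+1,dy=-3->D; (3,5):dx=-6,dy=+6->D; (3,6):dx=-2,dy=-1->C
  (3,7):dx=-7,dy=+8->D; (3,8):dx=-3,dy=+11->D; (4,5):dx=-7,dy=+9->D; (4,6):dx=-3,dy=+2->D
  (4,7):dx=-8,dy=+11->D; (4,8):dx=-4,dy=+14->D; (5,6):dx=+4,dy=-7->D; (5,7):dx=-1,dy=+2->D
  (5,8):dx=+3,dy=+5->C; (6,7):dx=-5,dy=+9->D; (6,8):dx=-1,dy=+12->D; (7,8):dx=+4,dy=+3->C
Step 2: C = 8, D = 20, total pairs = 28.
Step 3: tau = (C - D)/(n(n-1)/2) = (8 - 20)/28 = -0.428571.
Step 4: Exact two-sided p-value (enumerate n! = 40320 permutations of y under H0): p = 0.178869.
Step 5: alpha = 0.05. fail to reject H0.

tau_b = -0.4286 (C=8, D=20), p = 0.178869, fail to reject H0.


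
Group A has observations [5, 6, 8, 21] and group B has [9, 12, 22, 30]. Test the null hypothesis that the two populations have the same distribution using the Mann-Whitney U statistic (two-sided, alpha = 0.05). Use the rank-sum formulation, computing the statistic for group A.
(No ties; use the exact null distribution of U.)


Step 1: Combine and sort all 8 observations; assign midranks.
sorted (value, group): (5,X), (6,X), (8,X), (9,Y), (12,Y), (21,X), (22,Y), (30,Y)
ranks: 5->1, 6->2, 8->3, 9->4, 12->5, 21->6, 22->7, 30->8
Step 2: Rank sum for X: R1 = 1 + 2 + 3 + 6 = 12.
Step 3: U_X = R1 - n1(n1+1)/2 = 12 - 4*5/2 = 12 - 10 = 2.
       U_Y = n1*n2 - U_X = 16 - 2 = 14.
Step 4: No ties, so the exact null distribution of U (based on enumerating the C(8,4) = 70 equally likely rank assignments) gives the two-sided p-value.
Step 5: p-value = 0.114286; compare to alpha = 0.05. fail to reject H0.

U_X = 2, p = 0.114286, fail to reject H0 at alpha = 0.05.


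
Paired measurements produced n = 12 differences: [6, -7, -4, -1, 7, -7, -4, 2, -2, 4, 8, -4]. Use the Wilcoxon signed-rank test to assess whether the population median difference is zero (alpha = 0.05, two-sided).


Step 1: Drop any zero differences (none here) and take |d_i|.
|d| = [6, 7, 4, 1, 7, 7, 4, 2, 2, 4, 8, 4]
Step 2: Midrank |d_i| (ties get averaged ranks).
ranks: |6|->8, |7|->10, |4|->5.5, |1|->1, |7|->10, |7|->10, |4|->5.5, |2|->2.5, |2|->2.5, |4|->5.5, |8|->12, |4|->5.5
Step 3: Attach original signs; sum ranks with positive sign and with negative sign.
W+ = 8 + 10 + 2.5 + 5.5 + 12 = 38
W- = 10 + 5.5 + 1 + 10 + 5.5 + 2.5 + 5.5 = 40
(Check: W+ + W- = 78 should equal n(n+1)/2 = 78.)
Step 4: Test statistic W = min(W+, W-) = 38.
Step 5: Ties in |d|, so use the tie-corrected normal approximation.
        E[W] = n(n+1)/4 = 12*13/4 = 39.
        Tie groups: |d|=2 (t=2), |d|=4 (t=4), |d|=7 (t=3); sum(t^3 - t) = 90.
        Var[W] = n(n+1)(2n+1)/24 - sum(t^3-t)/48 = 3900/24 - 90/48 = 160.625.
        z = (W - E[W]) / sqrt(Var[W]) = (38 - 39) / 12.6738 = -0.0789.
        Two-sided p = 2*Phi(z) = 0.937110.
Step 6: alpha = 0.05. fail to reject H0.

W+ = 38, W- = 40, W = min = 38, p = 0.937110, fail to reject H0.


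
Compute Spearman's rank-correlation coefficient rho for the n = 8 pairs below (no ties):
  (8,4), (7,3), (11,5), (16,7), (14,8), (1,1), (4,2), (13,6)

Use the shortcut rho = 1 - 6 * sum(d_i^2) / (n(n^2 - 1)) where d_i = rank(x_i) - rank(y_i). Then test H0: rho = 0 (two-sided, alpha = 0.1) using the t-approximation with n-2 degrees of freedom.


Step 1: Rank x and y separately (midranks; no ties here).
rank(x): 8->4, 7->3, 11->5, 16->8, 14->7, 1->1, 4->2, 13->6
rank(y): 4->4, 3->3, 5->5, 7->7, 8->8, 1->1, 2->2, 6->6
Step 2: d_i = R_x(i) - R_y(i); compute d_i^2.
  (4-4)^2=0, (3-3)^2=0, (5-5)^2=0, (8-7)^2=1, (7-8)^2=1, (1-1)^2=0, (2-2)^2=0, (6-6)^2=0
sum(d^2) = 2.
Step 3: rho = 1 - 6*2 / (8*(8^2 - 1)) = 1 - 12/504 = 0.976190.
Step 4: Under H0, t = rho * sqrt((n-2)/(1-rho^2)) = 11.0235 ~ t(6).
Step 5: Two-sided p-value from the t-distribution with 6 df = 0.000033.
Step 6: alpha = 0.1. reject H0.

rho = 0.9762, p = 0.000033, reject H0 at alpha = 0.1.


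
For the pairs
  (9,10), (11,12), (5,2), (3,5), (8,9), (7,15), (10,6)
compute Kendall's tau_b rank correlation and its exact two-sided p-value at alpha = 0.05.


Step 1: Enumerate the 21 unordered pairs (i,j) with i<j and classify each by sign(x_j-x_i) * sign(y_j-y_i).
  (1,2):dx=+2,dy=+2->C; (1,3):dx=-4,dy=-8->C; (1,4):dx=-6,dy=-5->C; (1,5):dx=-1,dy=-1->C
  (1,6):dx=-2,dy=+5->D; (1,7):dx=+1,dy=-4->D; (2,3):dx=-6,dy=-10->C; (2,4):dx=-8,dy=-7->C
  (2,5):dx=-3,dy=-3->C; (2,6):dx=-4,dy=+3->D; (2,7):dx=-1,dy=-6->C; (3,4):dx=-2,dy=+3->D
  (3,5):dx=+3,dy=+7->C; (3,6):dx=+2,dy=+13->C; (3,7):dx=+5,dy=+4->C; (4,5):dx=+5,dy=+4->C
  (4,6):dx=+4,dy=+10->C; (4,7):dx=+7,dy=+1->C; (5,6):dx=-1,dy=+6->D; (5,7):dx=+2,dy=-3->D
  (6,7):dx=+3,dy=-9->D
Step 2: C = 14, D = 7, total pairs = 21.
Step 3: tau = (C - D)/(n(n-1)/2) = (14 - 7)/21 = 0.333333.
Step 4: Exact two-sided p-value (enumerate n! = 5040 permutations of y under H0): p = 0.381349.
Step 5: alpha = 0.05. fail to reject H0.

tau_b = 0.3333 (C=14, D=7), p = 0.381349, fail to reject H0.


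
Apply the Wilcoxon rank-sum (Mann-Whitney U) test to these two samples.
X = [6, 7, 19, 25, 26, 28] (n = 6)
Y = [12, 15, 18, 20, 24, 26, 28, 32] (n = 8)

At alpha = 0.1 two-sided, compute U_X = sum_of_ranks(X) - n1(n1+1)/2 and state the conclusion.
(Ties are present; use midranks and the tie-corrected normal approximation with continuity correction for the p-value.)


Step 1: Combine and sort all 14 observations; assign midranks.
sorted (value, group): (6,X), (7,X), (12,Y), (15,Y), (18,Y), (19,X), (20,Y), (24,Y), (25,X), (26,X), (26,Y), (28,X), (28,Y), (32,Y)
ranks: 6->1, 7->2, 12->3, 15->4, 18->5, 19->6, 20->7, 24->8, 25->9, 26->10.5, 26->10.5, 28->12.5, 28->12.5, 32->14
Step 2: Rank sum for X: R1 = 1 + 2 + 6 + 9 + 10.5 + 12.5 = 41.
Step 3: U_X = R1 - n1(n1+1)/2 = 41 - 6*7/2 = 41 - 21 = 20.
       U_Y = n1*n2 - U_X = 48 - 20 = 28.
Step 4: Ties are present, so use the tie-corrected normal approximation (with continuity correction) for the p-value.
Step 5: p-value = 0.650661; compare to alpha = 0.1. fail to reject H0.

U_X = 20, p = 0.650661, fail to reject H0 at alpha = 0.1.


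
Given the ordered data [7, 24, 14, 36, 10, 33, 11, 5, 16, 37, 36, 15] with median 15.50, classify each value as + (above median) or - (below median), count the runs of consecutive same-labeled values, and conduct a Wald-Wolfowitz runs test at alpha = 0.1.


Step 1: Compute median = 15.50; label A = above, B = below.
Labels in order: BABABABBAAAB  (n_A = 6, n_B = 6)
Step 2: Count runs R = 9.
Step 3: Under H0 (random ordering), E[R] = 2*n_A*n_B/(n_A+n_B) + 1 = 2*6*6/12 + 1 = 7.0000.
        Var[R] = 2*n_A*n_B*(2*n_A*n_B - n_A - n_B) / ((n_A+n_B)^2 * (n_A+n_B-1)) = 4320/1584 = 2.7273.
        SD[R] = 1.6514.
Step 4: Continuity-corrected z = (R - 0.5 - E[R]) / SD[R] = (9 - 0.5 - 7.0000) / 1.6514 = 0.9083.
Step 5: Two-sided p-value via normal approximation = 2*(1 - Phi(|z|)) = 0.363722.
Step 6: alpha = 0.1. fail to reject H0.

R = 9, z = 0.9083, p = 0.363722, fail to reject H0.


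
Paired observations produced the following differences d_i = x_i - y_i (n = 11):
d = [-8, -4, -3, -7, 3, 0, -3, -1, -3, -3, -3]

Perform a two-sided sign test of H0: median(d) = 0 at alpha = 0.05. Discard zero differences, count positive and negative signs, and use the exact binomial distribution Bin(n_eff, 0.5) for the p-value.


Step 1: Discard zero differences. Original n = 11; n_eff = number of nonzero differences = 10.
Nonzero differences (with sign): -8, -4, -3, -7, +3, -3, -1, -3, -3, -3
Step 2: Count signs: positive = 1, negative = 9.
Step 3: Under H0: P(positive) = 0.5, so the number of positives S ~ Bin(10, 0.5).
Step 4: Two-sided exact p-value = sum of Bin(10,0.5) probabilities at or below the observed probability = 0.021484.
Step 5: alpha = 0.05. reject H0.

n_eff = 10, pos = 1, neg = 9, p = 0.021484, reject H0.


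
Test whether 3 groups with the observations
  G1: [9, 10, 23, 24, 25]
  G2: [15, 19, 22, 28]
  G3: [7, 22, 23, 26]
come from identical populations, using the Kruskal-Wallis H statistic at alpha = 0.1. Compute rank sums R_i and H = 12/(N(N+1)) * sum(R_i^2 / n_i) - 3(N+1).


Step 1: Combine all N = 13 observations and assign midranks.
sorted (value, group, rank): (7,G3,1), (9,G1,2), (10,G1,3), (15,G2,4), (19,G2,5), (22,G2,6.5), (22,G3,6.5), (23,G1,8.5), (23,G3,8.5), (24,G1,10), (25,G1,11), (26,G3,12), (28,G2,13)
Step 2: Sum ranks within each group.
R_1 = 34.5 (n_1 = 5)
R_2 = 28.5 (n_2 = 4)
R_3 = 28 (n_3 = 4)
Step 3: H = 12/(N(N+1)) * sum(R_i^2/n_i) - 3(N+1)
     = 12/(13*14) * (34.5^2/5 + 28.5^2/4 + 28^2/4) - 3*14
     = 0.065934 * 637.112 - 42
     = 0.007418.
Step 4: Ties present; correction factor C = 1 - 12/(13^3 - 13) = 0.994505. Corrected H = 0.007418 / 0.994505 = 0.007459.
Step 5: Under H0, H ~ chi^2(2); p-value = 0.996278.
Step 6: alpha = 0.1. fail to reject H0.

H = 0.0075, df = 2, p = 0.996278, fail to reject H0.


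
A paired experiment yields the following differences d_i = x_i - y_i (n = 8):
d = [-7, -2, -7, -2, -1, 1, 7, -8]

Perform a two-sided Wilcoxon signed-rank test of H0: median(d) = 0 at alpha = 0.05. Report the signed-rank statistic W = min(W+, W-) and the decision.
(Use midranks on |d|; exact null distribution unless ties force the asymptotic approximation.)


Step 1: Drop any zero differences (none here) and take |d_i|.
|d| = [7, 2, 7, 2, 1, 1, 7, 8]
Step 2: Midrank |d_i| (ties get averaged ranks).
ranks: |7|->6, |2|->3.5, |7|->6, |2|->3.5, |1|->1.5, |1|->1.5, |7|->6, |8|->8
Step 3: Attach original signs; sum ranks with positive sign and with negative sign.
W+ = 1.5 + 6 = 7.5
W- = 6 + 3.5 + 6 + 3.5 + 1.5 + 8 = 28.5
(Check: W+ + W- = 36 should equal n(n+1)/2 = 36.)
Step 4: Test statistic W = min(W+, W-) = 7.5.
Step 5: Ties in |d|, so use the tie-corrected normal approximation.
        E[W] = n(n+1)/4 = 8*9/4 = 18.
        Tie groups: |d|=1 (t=2), |d|=2 (t=2), |d|=7 (t=3); sum(t^3 - t) = 36.
        Var[W] = n(n+1)(2n+1)/24 - sum(t^3-t)/48 = 1224/24 - 36/48 = 50.25.
        z = (W - E[W]) / sqrt(Var[W]) = (7.5 - 18) / 7.0887 = -1.4812.
        Two-sided p = 2*Phi(z) = 0.138546.
Step 6: alpha = 0.05. fail to reject H0.

W+ = 7.5, W- = 28.5, W = min = 7.5, p = 0.138546, fail to reject H0.


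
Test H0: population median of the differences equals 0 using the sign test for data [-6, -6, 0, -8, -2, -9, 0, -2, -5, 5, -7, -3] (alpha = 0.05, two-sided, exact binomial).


Step 1: Discard zero differences. Original n = 12; n_eff = number of nonzero differences = 10.
Nonzero differences (with sign): -6, -6, -8, -2, -9, -2, -5, +5, -7, -3
Step 2: Count signs: positive = 1, negative = 9.
Step 3: Under H0: P(positive) = 0.5, so the number of positives S ~ Bin(10, 0.5).
Step 4: Two-sided exact p-value = sum of Bin(10,0.5) probabilities at or below the observed probability = 0.021484.
Step 5: alpha = 0.05. reject H0.

n_eff = 10, pos = 1, neg = 9, p = 0.021484, reject H0.


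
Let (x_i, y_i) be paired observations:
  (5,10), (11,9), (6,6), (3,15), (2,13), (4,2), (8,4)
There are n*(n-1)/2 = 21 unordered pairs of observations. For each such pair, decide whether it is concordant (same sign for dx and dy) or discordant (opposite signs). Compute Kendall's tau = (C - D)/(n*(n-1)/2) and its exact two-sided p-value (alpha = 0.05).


Step 1: Enumerate the 21 unordered pairs (i,j) with i<j and classify each by sign(x_j-x_i) * sign(y_j-y_i).
  (1,2):dx=+6,dy=-1->D; (1,3):dx=+1,dy=-4->D; (1,4):dx=-2,dy=+5->D; (1,5):dx=-3,dy=+3->D
  (1,6):dx=-1,dy=-8->C; (1,7):dx=+3,dy=-6->D; (2,3):dx=-5,dy=-3->C; (2,4):dx=-8,dy=+6->D
  (2,5):dx=-9,dy=+4->D; (2,6):dx=-7,dy=-7->C; (2,7):dx=-3,dy=-5->C; (3,4):dx=-3,dy=+9->D
  (3,5):dx=-4,dy=+7->D; (3,6):dx=-2,dy=-4->C; (3,7):dx=+2,dy=-2->D; (4,5):dx=-1,dy=-2->C
  (4,6):dx=+1,dy=-13->D; (4,7):dx=+5,dy=-11->D; (5,6):dx=+2,dy=-11->D; (5,7):dx=+6,dy=-9->D
  (6,7):dx=+4,dy=+2->C
Step 2: C = 7, D = 14, total pairs = 21.
Step 3: tau = (C - D)/(n(n-1)/2) = (7 - 14)/21 = -0.333333.
Step 4: Exact two-sided p-value (enumerate n! = 5040 permutations of y under H0): p = 0.381349.
Step 5: alpha = 0.05. fail to reject H0.

tau_b = -0.3333 (C=7, D=14), p = 0.381349, fail to reject H0.


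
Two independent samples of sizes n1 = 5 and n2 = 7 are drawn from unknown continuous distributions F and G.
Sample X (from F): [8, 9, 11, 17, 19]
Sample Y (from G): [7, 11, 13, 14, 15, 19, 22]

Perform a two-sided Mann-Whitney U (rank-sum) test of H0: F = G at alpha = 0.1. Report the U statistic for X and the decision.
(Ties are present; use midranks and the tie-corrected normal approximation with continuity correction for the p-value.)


Step 1: Combine and sort all 12 observations; assign midranks.
sorted (value, group): (7,Y), (8,X), (9,X), (11,X), (11,Y), (13,Y), (14,Y), (15,Y), (17,X), (19,X), (19,Y), (22,Y)
ranks: 7->1, 8->2, 9->3, 11->4.5, 11->4.5, 13->6, 14->7, 15->8, 17->9, 19->10.5, 19->10.5, 22->12
Step 2: Rank sum for X: R1 = 2 + 3 + 4.5 + 9 + 10.5 = 29.
Step 3: U_X = R1 - n1(n1+1)/2 = 29 - 5*6/2 = 29 - 15 = 14.
       U_Y = n1*n2 - U_X = 35 - 14 = 21.
Step 4: Ties are present, so use the tie-corrected normal approximation (with continuity correction) for the p-value.
Step 5: p-value = 0.624905; compare to alpha = 0.1. fail to reject H0.

U_X = 14, p = 0.624905, fail to reject H0 at alpha = 0.1.


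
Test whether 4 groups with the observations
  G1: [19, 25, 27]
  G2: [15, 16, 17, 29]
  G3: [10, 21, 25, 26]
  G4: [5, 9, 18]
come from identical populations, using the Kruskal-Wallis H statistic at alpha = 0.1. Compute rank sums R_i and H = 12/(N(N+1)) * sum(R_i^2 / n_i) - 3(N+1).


Step 1: Combine all N = 14 observations and assign midranks.
sorted (value, group, rank): (5,G4,1), (9,G4,2), (10,G3,3), (15,G2,4), (16,G2,5), (17,G2,6), (18,G4,7), (19,G1,8), (21,G3,9), (25,G1,10.5), (25,G3,10.5), (26,G3,12), (27,G1,13), (29,G2,14)
Step 2: Sum ranks within each group.
R_1 = 31.5 (n_1 = 3)
R_2 = 29 (n_2 = 4)
R_3 = 34.5 (n_3 = 4)
R_4 = 10 (n_4 = 3)
Step 3: H = 12/(N(N+1)) * sum(R_i^2/n_i) - 3(N+1)
     = 12/(14*15) * (31.5^2/3 + 29^2/4 + 34.5^2/4 + 10^2/3) - 3*15
     = 0.057143 * 871.896 - 45
     = 4.822619.
Step 4: Ties present; correction factor C = 1 - 6/(14^3 - 14) = 0.997802. Corrected H = 4.822619 / 0.997802 = 4.833242.
Step 5: Under H0, H ~ chi^2(3); p-value = 0.184423.
Step 6: alpha = 0.1. fail to reject H0.

H = 4.8332, df = 3, p = 0.184423, fail to reject H0.


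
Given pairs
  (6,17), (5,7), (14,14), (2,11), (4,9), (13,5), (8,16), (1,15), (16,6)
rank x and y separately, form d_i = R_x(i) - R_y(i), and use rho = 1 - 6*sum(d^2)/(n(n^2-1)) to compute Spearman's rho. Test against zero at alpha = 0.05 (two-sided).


Step 1: Rank x and y separately (midranks; no ties here).
rank(x): 6->5, 5->4, 14->8, 2->2, 4->3, 13->7, 8->6, 1->1, 16->9
rank(y): 17->9, 7->3, 14->6, 11->5, 9->4, 5->1, 16->8, 15->7, 6->2
Step 2: d_i = R_x(i) - R_y(i); compute d_i^2.
  (5-9)^2=16, (4-3)^2=1, (8-6)^2=4, (2-5)^2=9, (3-4)^2=1, (7-1)^2=36, (6-8)^2=4, (1-7)^2=36, (9-2)^2=49
sum(d^2) = 156.
Step 3: rho = 1 - 6*156 / (9*(9^2 - 1)) = 1 - 936/720 = -0.300000.
Step 4: Under H0, t = rho * sqrt((n-2)/(1-rho^2)) = -0.8321 ~ t(7).
Step 5: Two-sided p-value from the t-distribution with 7 df = 0.432845.
Step 6: alpha = 0.05. fail to reject H0.

rho = -0.3000, p = 0.432845, fail to reject H0 at alpha = 0.05.


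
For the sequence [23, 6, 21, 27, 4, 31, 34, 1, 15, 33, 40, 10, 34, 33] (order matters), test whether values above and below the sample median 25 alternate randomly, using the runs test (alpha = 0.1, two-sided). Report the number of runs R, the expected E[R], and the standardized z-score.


Step 1: Compute median = 25; label A = above, B = below.
Labels in order: BBBABAABBAABAA  (n_A = 7, n_B = 7)
Step 2: Count runs R = 8.
Step 3: Under H0 (random ordering), E[R] = 2*n_A*n_B/(n_A+n_B) + 1 = 2*7*7/14 + 1 = 8.0000.
        Var[R] = 2*n_A*n_B*(2*n_A*n_B - n_A - n_B) / ((n_A+n_B)^2 * (n_A+n_B-1)) = 8232/2548 = 3.2308.
        SD[R] = 1.7974.
Step 4: R = E[R], so z = 0 with no continuity correction.
Step 5: Two-sided p-value via normal approximation = 2*(1 - Phi(|z|)) = 1.000000.
Step 6: alpha = 0.1. fail to reject H0.

R = 8, z = 0.0000, p = 1.000000, fail to reject H0.


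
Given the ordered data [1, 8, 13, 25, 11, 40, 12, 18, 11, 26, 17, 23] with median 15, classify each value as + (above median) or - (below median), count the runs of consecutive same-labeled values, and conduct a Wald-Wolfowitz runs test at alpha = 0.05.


Step 1: Compute median = 15; label A = above, B = below.
Labels in order: BBBABABABAAA  (n_A = 6, n_B = 6)
Step 2: Count runs R = 8.
Step 3: Under H0 (random ordering), E[R] = 2*n_A*n_B/(n_A+n_B) + 1 = 2*6*6/12 + 1 = 7.0000.
        Var[R] = 2*n_A*n_B*(2*n_A*n_B - n_A - n_B) / ((n_A+n_B)^2 * (n_A+n_B-1)) = 4320/1584 = 2.7273.
        SD[R] = 1.6514.
Step 4: Continuity-corrected z = (R - 0.5 - E[R]) / SD[R] = (8 - 0.5 - 7.0000) / 1.6514 = 0.3028.
Step 5: Two-sided p-value via normal approximation = 2*(1 - Phi(|z|)) = 0.762069.
Step 6: alpha = 0.05. fail to reject H0.

R = 8, z = 0.3028, p = 0.762069, fail to reject H0.


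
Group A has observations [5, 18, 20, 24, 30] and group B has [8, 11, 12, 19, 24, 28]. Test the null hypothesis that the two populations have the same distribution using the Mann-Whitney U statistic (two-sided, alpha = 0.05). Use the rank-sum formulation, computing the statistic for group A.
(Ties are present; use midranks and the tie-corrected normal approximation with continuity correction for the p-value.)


Step 1: Combine and sort all 11 observations; assign midranks.
sorted (value, group): (5,X), (8,Y), (11,Y), (12,Y), (18,X), (19,Y), (20,X), (24,X), (24,Y), (28,Y), (30,X)
ranks: 5->1, 8->2, 11->3, 12->4, 18->5, 19->6, 20->7, 24->8.5, 24->8.5, 28->10, 30->11
Step 2: Rank sum for X: R1 = 1 + 5 + 7 + 8.5 + 11 = 32.5.
Step 3: U_X = R1 - n1(n1+1)/2 = 32.5 - 5*6/2 = 32.5 - 15 = 17.5.
       U_Y = n1*n2 - U_X = 30 - 17.5 = 12.5.
Step 4: Ties are present, so use the tie-corrected normal approximation (with continuity correction) for the p-value.
Step 5: p-value = 0.714379; compare to alpha = 0.05. fail to reject H0.

U_X = 17.5, p = 0.714379, fail to reject H0 at alpha = 0.05.


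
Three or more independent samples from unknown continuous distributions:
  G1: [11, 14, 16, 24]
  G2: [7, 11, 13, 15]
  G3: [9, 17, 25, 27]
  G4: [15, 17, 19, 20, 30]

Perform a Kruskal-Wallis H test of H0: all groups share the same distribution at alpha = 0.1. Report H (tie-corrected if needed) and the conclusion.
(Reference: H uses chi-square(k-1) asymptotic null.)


Step 1: Combine all N = 17 observations and assign midranks.
sorted (value, group, rank): (7,G2,1), (9,G3,2), (11,G1,3.5), (11,G2,3.5), (13,G2,5), (14,G1,6), (15,G2,7.5), (15,G4,7.5), (16,G1,9), (17,G3,10.5), (17,G4,10.5), (19,G4,12), (20,G4,13), (24,G1,14), (25,G3,15), (27,G3,16), (30,G4,17)
Step 2: Sum ranks within each group.
R_1 = 32.5 (n_1 = 4)
R_2 = 17 (n_2 = 4)
R_3 = 43.5 (n_3 = 4)
R_4 = 60 (n_4 = 5)
Step 3: H = 12/(N(N+1)) * sum(R_i^2/n_i) - 3(N+1)
     = 12/(17*18) * (32.5^2/4 + 17^2/4 + 43.5^2/4 + 60^2/5) - 3*18
     = 0.039216 * 1529.38 - 54
     = 5.975490.
Step 4: Ties present; correction factor C = 1 - 18/(17^3 - 17) = 0.996324. Corrected H = 5.975490 / 0.996324 = 5.997540.
Step 5: Under H0, H ~ chi^2(3); p-value = 0.111730.
Step 6: alpha = 0.1. fail to reject H0.

H = 5.9975, df = 3, p = 0.111730, fail to reject H0.


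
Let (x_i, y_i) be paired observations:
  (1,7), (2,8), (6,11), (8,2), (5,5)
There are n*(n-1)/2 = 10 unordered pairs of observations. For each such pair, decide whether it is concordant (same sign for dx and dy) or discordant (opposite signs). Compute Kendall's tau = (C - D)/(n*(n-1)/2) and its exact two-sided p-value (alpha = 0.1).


Step 1: Enumerate the 10 unordered pairs (i,j) with i<j and classify each by sign(x_j-x_i) * sign(y_j-y_i).
  (1,2):dx=+1,dy=+1->C; (1,3):dx=+5,dy=+4->C; (1,4):dx=+7,dy=-5->D; (1,5):dx=+4,dy=-2->D
  (2,3):dx=+4,dy=+3->C; (2,4):dx=+6,dy=-6->D; (2,5):dx=+3,dy=-3->D; (3,4):dx=+2,dy=-9->D
  (3,5):dx=-1,dy=-6->C; (4,5):dx=-3,dy=+3->D
Step 2: C = 4, D = 6, total pairs = 10.
Step 3: tau = (C - D)/(n(n-1)/2) = (4 - 6)/10 = -0.200000.
Step 4: Exact two-sided p-value (enumerate n! = 120 permutations of y under H0): p = 0.816667.
Step 5: alpha = 0.1. fail to reject H0.

tau_b = -0.2000 (C=4, D=6), p = 0.816667, fail to reject H0.


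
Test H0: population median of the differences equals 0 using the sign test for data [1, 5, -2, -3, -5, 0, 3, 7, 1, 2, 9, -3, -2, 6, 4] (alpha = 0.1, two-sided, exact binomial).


Step 1: Discard zero differences. Original n = 15; n_eff = number of nonzero differences = 14.
Nonzero differences (with sign): +1, +5, -2, -3, -5, +3, +7, +1, +2, +9, -3, -2, +6, +4
Step 2: Count signs: positive = 9, negative = 5.
Step 3: Under H0: P(positive) = 0.5, so the number of positives S ~ Bin(14, 0.5).
Step 4: Two-sided exact p-value = sum of Bin(14,0.5) probabilities at or below the observed probability = 0.423950.
Step 5: alpha = 0.1. fail to reject H0.

n_eff = 14, pos = 9, neg = 5, p = 0.423950, fail to reject H0.


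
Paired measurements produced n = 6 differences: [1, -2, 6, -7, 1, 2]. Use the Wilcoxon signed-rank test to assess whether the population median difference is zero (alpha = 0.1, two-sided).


Step 1: Drop any zero differences (none here) and take |d_i|.
|d| = [1, 2, 6, 7, 1, 2]
Step 2: Midrank |d_i| (ties get averaged ranks).
ranks: |1|->1.5, |2|->3.5, |6|->5, |7|->6, |1|->1.5, |2|->3.5
Step 3: Attach original signs; sum ranks with positive sign and with negative sign.
W+ = 1.5 + 5 + 1.5 + 3.5 = 11.5
W- = 3.5 + 6 = 9.5
(Check: W+ + W- = 21 should equal n(n+1)/2 = 21.)
Step 4: Test statistic W = min(W+, W-) = 9.5.
Step 5: Ties in |d|, so use the tie-corrected normal approximation.
        E[W] = n(n+1)/4 = 6*7/4 = 10.5.
        Tie groups: |d|=1 (t=2), |d|=2 (t=2); sum(t^3 - t) = 12.
        Var[W] = n(n+1)(2n+1)/24 - sum(t^3-t)/48 = 546/24 - 12/48 = 22.5.
        z = (W - E[W]) / sqrt(Var[W]) = (9.5 - 10.5) / 4.7434 = -0.2108.
        Two-sided p = 2*Phi(z) = 0.833029.
Step 6: alpha = 0.1. fail to reject H0.

W+ = 11.5, W- = 9.5, W = min = 9.5, p = 0.833029, fail to reject H0.
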